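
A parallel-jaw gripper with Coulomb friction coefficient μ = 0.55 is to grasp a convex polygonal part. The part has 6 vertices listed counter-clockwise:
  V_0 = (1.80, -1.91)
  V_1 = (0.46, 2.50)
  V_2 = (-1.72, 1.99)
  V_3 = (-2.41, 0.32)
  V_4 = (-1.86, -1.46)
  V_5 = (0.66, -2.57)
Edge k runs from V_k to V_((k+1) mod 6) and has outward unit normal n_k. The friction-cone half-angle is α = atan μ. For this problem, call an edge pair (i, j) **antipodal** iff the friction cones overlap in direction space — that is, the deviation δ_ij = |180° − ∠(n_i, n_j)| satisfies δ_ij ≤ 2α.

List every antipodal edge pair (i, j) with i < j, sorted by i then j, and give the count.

count = 6; pairs: (0,2), (0,3), (0,4), (1,4), (1,5), (2,5)

α = atan 0.55 = 28.81°;  2α = 57.62°
n_0 = (+0.9568, +0.2907)
n_1 = (-0.2278, +0.9737)
n_2 = (-0.9242, +0.3819)
n_3 = (-0.9554, -0.2952)
n_4 = (-0.4031, -0.9152)
n_5 = (+0.5010, -0.8654)
  (0,1): δ = 93.73°  ·
  (0,2): δ = 39.35°  ✓
  (0,3): δ = 0.27°  ✓
  (0,4): δ = 49.33°  ✓
  (0,5): δ = 103.17°  ·
  (1,2): δ = 125.62°  ·
  (1,3): δ = 86.00°  ·
  (1,4): δ = 36.94°  ✓
  (1,5): δ = 16.90°  ✓
  (2,3): δ = 140.38°  ·
  (2,4): δ = 91.32°  ·
  (2,5): δ = 37.48°  ✓
  (3,4): δ = 130.94°  ·
  (3,5): δ = 77.10°  ·
  (4,5): δ = 126.16°  ·
antipodal pairs: 6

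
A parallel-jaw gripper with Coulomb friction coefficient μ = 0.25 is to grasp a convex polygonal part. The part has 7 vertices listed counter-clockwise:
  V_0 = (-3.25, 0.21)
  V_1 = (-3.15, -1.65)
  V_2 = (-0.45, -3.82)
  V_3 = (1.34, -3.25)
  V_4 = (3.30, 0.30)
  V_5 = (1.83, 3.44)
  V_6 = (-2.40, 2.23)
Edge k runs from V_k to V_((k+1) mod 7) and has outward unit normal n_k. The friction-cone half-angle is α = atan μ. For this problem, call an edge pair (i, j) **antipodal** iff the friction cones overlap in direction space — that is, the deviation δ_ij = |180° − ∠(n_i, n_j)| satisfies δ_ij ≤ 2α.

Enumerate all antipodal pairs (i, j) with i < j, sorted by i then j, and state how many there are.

α = atan 0.25 = 14.04°;  2α = 28.07°
n_0 = (-0.9986, -0.0537)
n_1 = (-0.6265, -0.7795)
n_2 = (+0.3034, -0.9529)
n_3 = (+0.8754, -0.4833)
n_4 = (+0.9057, +0.4240)
n_5 = (-0.2750, +0.9614)
n_6 = (-0.9217, +0.3879)
  (0,1): δ = 131.87°  ·
  (0,2): δ = 75.41°  ·
  (0,3): δ = 31.98°  ·
  (0,4): δ = 22.01°  ✓
  (0,5): δ = 102.89°  ·
  (0,6): δ = 154.10°  ·
  (1,2): δ = 123.55°  ·
  (1,3): δ = 80.11°  ·
  (1,4): δ = 26.12°  ✓
  (1,5): δ = 54.75°  ·
  (1,6): δ = 105.97°  ·
  (2,3): δ = 136.57°  ·
  (2,4): δ = 82.58°  ·
  (2,5): δ = 1.70°  ✓
  (2,6): δ = 49.52°  ·
  (3,4): δ = 126.01°  ·
  (3,5): δ = 45.13°  ·
  (3,6): δ = 6.08°  ✓
  (4,5): δ = 99.12°  ·
  (4,6): δ = 47.91°  ·
  (5,6): δ = 128.78°  ·
antipodal pairs: 4

count = 4; pairs: (0,4), (1,4), (2,5), (3,6)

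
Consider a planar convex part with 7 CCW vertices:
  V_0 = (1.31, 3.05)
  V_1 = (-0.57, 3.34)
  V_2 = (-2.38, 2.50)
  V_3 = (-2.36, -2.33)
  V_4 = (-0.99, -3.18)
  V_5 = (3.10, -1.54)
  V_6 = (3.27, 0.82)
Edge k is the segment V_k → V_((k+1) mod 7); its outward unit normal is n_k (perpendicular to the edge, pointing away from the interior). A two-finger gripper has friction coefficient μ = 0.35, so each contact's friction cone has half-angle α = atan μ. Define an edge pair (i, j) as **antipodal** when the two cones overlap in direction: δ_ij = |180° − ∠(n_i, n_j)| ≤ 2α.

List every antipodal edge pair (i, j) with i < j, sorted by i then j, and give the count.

count = 5; pairs: (0,3), (0,4), (1,4), (2,5), (3,6)

α = atan 0.35 = 19.29°;  2α = 38.58°
n_0 = (+0.1525, +0.9883)
n_1 = (-0.4210, +0.9071)
n_2 = (-1.0000, -0.0041)
n_3 = (-0.5272, -0.8497)
n_4 = (+0.3722, -0.9282)
n_5 = (+0.9974, -0.0718)
n_6 = (+0.7511, +0.6602)
  (0,1): δ = 146.34°  ·
  (0,2): δ = 80.99°  ·
  (0,3): δ = 23.05°  ✓
  (0,4): δ = 30.62°  ✓
  (0,5): δ = 94.65°  ·
  (0,6): δ = 140.08°  ·
  (1,2): δ = 114.66°  ·
  (1,3): δ = 56.71°  ·
  (1,4): δ = 3.05°  ✓
  (1,5): δ = 60.98°  ·
  (1,6): δ = 106.42°  ·
  (2,3): δ = 122.05°  ·
  (2,4): δ = 68.39°  ·
  (2,5): δ = 4.36°  ✓
  (2,6): δ = 41.08°  ·
  (3,4): δ = 126.33°  ·
  (3,5): δ = 62.30°  ·
  (3,6): δ = 16.87°  ✓
  (4,5): δ = 115.97°  ·
  (4,6): δ = 70.54°  ·
  (5,6): δ = 134.57°  ·
antipodal pairs: 5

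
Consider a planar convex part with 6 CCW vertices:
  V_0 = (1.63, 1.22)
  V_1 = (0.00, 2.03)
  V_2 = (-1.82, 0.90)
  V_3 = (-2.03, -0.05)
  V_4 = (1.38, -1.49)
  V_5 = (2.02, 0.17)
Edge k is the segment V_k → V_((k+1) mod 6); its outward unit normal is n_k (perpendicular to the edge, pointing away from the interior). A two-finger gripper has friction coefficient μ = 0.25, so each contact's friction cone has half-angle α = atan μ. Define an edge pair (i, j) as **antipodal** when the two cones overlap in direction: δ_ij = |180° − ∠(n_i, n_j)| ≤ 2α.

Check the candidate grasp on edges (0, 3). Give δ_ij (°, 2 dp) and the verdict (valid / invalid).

α = atan 0.25 = 14.04°;  2α = 28.07°
edge 0: e_0 = (-1.63, +0.81);  n_0 = (+0.4450, +0.8955)
edge 3: e_3 = (+3.41, -1.44);  n_3 = (-0.3890, -0.9212)
∠(n_0, n_3) = 176.47°
δ = |180° − 176.47°| = 3.53°
3.53° ≤ 2α = 28.07°  →  valid

δ = 3.53°, valid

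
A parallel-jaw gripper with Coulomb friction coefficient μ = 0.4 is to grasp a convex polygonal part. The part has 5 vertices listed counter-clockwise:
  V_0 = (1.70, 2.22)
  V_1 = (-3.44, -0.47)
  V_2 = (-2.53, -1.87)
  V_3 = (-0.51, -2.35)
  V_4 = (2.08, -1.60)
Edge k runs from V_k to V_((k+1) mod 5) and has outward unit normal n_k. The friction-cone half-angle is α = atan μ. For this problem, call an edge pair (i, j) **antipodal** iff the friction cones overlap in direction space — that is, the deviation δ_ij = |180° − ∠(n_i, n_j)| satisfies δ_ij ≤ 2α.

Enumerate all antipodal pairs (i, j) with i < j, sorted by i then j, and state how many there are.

α = atan 0.4 = 21.80°;  2α = 43.60°
n_0 = (-0.4637, +0.8860)
n_1 = (-0.8384, -0.5450)
n_2 = (-0.2312, -0.9729)
n_3 = (+0.2781, -0.9605)
n_4 = (+0.9951, +0.0990)
  (0,1): δ = 84.60°  ·
  (0,2): δ = 40.99°  ✓
  (0,3): δ = 11.48°  ✓
  (0,4): δ = 68.06°  ·
  (1,2): δ = 136.39°  ·
  (1,3): δ = 106.87°  ·
  (1,4): δ = 27.34°  ✓
  (2,3): δ = 150.48°  ·
  (2,4): δ = 70.95°  ·
  (3,4): δ = 100.47°  ·
antipodal pairs: 3

count = 3; pairs: (0,2), (0,3), (1,4)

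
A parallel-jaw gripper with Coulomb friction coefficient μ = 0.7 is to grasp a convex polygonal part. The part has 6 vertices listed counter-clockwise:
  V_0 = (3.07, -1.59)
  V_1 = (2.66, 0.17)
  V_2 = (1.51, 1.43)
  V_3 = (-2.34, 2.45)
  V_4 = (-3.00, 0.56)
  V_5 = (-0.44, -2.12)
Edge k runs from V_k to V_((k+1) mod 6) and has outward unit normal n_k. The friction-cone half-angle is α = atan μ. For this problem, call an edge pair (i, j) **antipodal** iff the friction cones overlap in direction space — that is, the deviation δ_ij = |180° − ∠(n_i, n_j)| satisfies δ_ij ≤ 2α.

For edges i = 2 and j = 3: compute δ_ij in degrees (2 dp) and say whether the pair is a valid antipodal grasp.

δ = 94.41°, invalid

α = atan 0.7 = 34.99°;  2α = 69.98°
edge 2: e_2 = (-3.85, +1.02);  n_2 = (+0.2561, +0.9667)
edge 3: e_3 = (-0.66, -1.89);  n_3 = (-0.9441, +0.3297)
∠(n_2, n_3) = 85.59°
δ = |180° − 85.59°| = 94.41°
94.41° > 2α = 69.98°  →  invalid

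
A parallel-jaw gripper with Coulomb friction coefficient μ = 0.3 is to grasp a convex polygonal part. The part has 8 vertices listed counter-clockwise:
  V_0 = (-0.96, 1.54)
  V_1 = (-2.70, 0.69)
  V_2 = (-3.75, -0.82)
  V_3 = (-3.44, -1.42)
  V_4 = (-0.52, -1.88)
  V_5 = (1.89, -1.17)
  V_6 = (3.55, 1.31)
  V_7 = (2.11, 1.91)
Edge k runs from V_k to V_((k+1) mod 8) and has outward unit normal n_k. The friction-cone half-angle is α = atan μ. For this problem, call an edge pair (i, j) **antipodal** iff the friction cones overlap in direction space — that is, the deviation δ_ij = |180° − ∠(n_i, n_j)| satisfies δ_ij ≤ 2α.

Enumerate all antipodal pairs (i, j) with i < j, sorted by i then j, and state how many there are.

α = atan 0.3 = 16.70°;  2α = 33.40°
n_0 = (-0.4389, +0.8985)
n_1 = (-0.8210, +0.5709)
n_2 = (-0.8884, -0.4590)
n_3 = (-0.1556, -0.9878)
n_4 = (+0.2826, -0.9592)
n_5 = (+0.8310, -0.5562)
n_6 = (+0.3846, +0.9231)
n_7 = (-0.1197, +0.9928)
  (0,1): δ = 150.85°  ·
  (0,2): δ = 88.71°  ·
  (0,3): δ = 34.99°  ·
  (0,4): δ = 9.62°  ✓
  (0,5): δ = 30.17°  ✓
  (0,6): δ = 131.34°  ·
  (0,7): δ = 160.84°  ·
  (1,2): δ = 117.86°  ·
  (1,3): δ = 64.14°  ·
  (1,4): δ = 38.77°  ·
  (1,5): δ = 1.02°  ✓
  (1,6): δ = 102.19°  ·
  (1,7): δ = 131.69°  ·
  (2,3): δ = 126.28°  ·
  (2,4): δ = 100.91°  ·
  (2,5): δ = 61.12°  ·
  (2,6): δ = 40.06°  ·
  (2,7): δ = 69.55°  ·
  (3,4): δ = 154.63°  ·
  (3,5): δ = 114.84°  ·
  (3,6): δ = 13.67°  ✓
  (3,7): δ = 15.82°  ✓
  (4,5): δ = 140.21°  ·
  (4,6): δ = 39.04°  ·
  (4,7): δ = 9.54°  ✓
  (5,6): δ = 78.82°  ·
  (5,7): δ = 49.33°  ·
  (6,7): δ = 150.51°  ·
antipodal pairs: 6

count = 6; pairs: (0,4), (0,5), (1,5), (3,6), (3,7), (4,7)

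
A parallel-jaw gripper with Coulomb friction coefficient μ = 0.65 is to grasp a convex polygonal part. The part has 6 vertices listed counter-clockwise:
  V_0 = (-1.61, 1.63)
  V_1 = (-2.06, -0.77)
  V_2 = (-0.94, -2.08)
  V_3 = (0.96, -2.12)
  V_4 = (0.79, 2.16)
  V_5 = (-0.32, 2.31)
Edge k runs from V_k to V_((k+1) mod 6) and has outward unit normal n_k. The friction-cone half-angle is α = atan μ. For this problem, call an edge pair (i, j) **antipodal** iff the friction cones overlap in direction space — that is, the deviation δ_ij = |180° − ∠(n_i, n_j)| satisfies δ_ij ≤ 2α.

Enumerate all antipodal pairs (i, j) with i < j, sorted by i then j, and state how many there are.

α = atan 0.65 = 33.02°;  2α = 66.05°
n_0 = (-0.9829, +0.1843)
n_1 = (-0.7601, -0.6498)
n_2 = (-0.0210, -0.9998)
n_3 = (+0.9992, +0.0397)
n_4 = (+0.1339, +0.9910)
n_5 = (-0.4663, +0.8846)
  (0,1): δ = 128.85°  ·
  (0,2): δ = 80.59°  ·
  (0,3): δ = 12.89°  ✓
  (0,4): δ = 92.92°  ·
  (0,5): δ = 128.41°  ·
  (1,2): δ = 131.74°  ·
  (1,3): δ = 38.25°  ✓
  (1,4): δ = 41.77°  ✓
  (1,5): δ = 77.27°  ·
  (2,3): δ = 86.52°  ·
  (2,4): δ = 6.49°  ✓
  (2,5): δ = 29.00°  ✓
  (3,4): δ = 99.97°  ·
  (3,5): δ = 64.48°  ✓
  (4,5): δ = 144.51°  ·
antipodal pairs: 6

count = 6; pairs: (0,3), (1,3), (1,4), (2,4), (2,5), (3,5)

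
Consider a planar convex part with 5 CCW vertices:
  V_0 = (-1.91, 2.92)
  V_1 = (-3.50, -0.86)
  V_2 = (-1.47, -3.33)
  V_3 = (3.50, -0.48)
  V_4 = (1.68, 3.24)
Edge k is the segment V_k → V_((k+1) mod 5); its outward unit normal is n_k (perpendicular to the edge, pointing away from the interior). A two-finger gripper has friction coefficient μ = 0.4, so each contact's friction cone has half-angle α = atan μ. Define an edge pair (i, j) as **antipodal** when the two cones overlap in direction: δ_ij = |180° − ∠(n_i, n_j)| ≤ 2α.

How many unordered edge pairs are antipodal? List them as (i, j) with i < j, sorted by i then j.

count = 3; pairs: (0,2), (1,3), (2,4)

α = atan 0.4 = 21.80°;  2α = 43.60°
n_0 = (-0.9218, +0.3877)
n_1 = (-0.7726, -0.6349)
n_2 = (+0.4975, -0.8675)
n_3 = (+0.8983, +0.4395)
n_4 = (-0.0888, +0.9961)
  (0,1): δ = 117.77°  ·
  (0,2): δ = 37.35°  ✓
  (0,3): δ = 48.88°  ·
  (0,4): δ = 117.91°  ·
  (1,2): δ = 99.58°  ·
  (1,3): δ = 13.35°  ✓
  (1,4): δ = 55.68°  ·
  (2,3): δ = 93.76°  ·
  (2,4): δ = 24.74°  ✓
  (3,4): δ = 110.98°  ·
antipodal pairs: 3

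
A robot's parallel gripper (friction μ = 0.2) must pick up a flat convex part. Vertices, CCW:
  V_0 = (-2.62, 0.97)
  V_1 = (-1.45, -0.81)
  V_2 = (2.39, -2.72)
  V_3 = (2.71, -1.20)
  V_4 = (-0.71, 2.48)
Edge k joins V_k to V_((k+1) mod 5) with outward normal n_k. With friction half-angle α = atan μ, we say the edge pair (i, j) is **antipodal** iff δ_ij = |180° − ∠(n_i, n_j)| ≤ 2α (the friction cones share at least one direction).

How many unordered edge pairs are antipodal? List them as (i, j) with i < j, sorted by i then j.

count = 2; pairs: (0,3), (1,3)

α = atan 0.2 = 11.31°;  2α = 22.62°
n_0 = (-0.8356, -0.5493)
n_1 = (-0.4453, -0.8954)
n_2 = (+0.9785, -0.2060)
n_3 = (+0.7325, +0.6808)
n_4 = (-0.6202, +0.7845)
  (0,1): δ = 149.76°  ·
  (0,2): δ = 45.21°  ·
  (0,3): δ = 9.59°  ✓
  (0,4): δ = 95.01°  ·
  (1,2): δ = 75.44°  ·
  (1,3): δ = 20.65°  ✓
  (1,4): δ = 64.77°  ·
  (2,3): δ = 125.21°  ·
  (2,4): δ = 39.78°  ·
  (3,4): δ = 94.57°  ·
antipodal pairs: 2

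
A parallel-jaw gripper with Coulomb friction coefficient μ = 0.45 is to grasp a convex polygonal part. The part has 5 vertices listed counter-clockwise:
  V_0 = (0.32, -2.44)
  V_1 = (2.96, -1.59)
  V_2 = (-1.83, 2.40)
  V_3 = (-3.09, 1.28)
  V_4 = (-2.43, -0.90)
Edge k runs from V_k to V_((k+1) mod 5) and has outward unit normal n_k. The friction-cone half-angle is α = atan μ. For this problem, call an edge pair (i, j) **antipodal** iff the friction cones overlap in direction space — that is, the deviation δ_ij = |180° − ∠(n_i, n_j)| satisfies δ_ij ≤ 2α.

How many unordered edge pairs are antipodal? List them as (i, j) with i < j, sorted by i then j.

α = atan 0.45 = 24.23°;  2α = 48.46°
n_0 = (+0.3065, -0.9519)
n_1 = (+0.6400, +0.7684)
n_2 = (-0.6644, +0.7474)
n_3 = (-0.9571, -0.2898)
n_4 = (-0.4886, -0.8725)
  (0,1): δ = 57.64°  ·
  (0,2): δ = 23.79°  ✓
  (0,3): δ = 89.00°  ·
  (0,4): δ = 132.90°  ·
  (1,2): δ = 98.57°  ·
  (1,3): δ = 33.36°  ✓
  (1,4): δ = 10.54°  ✓
  (2,3): δ = 114.79°  ·
  (2,4): δ = 70.88°  ·
  (3,4): δ = 136.09°  ·
antipodal pairs: 3

count = 3; pairs: (0,2), (1,3), (1,4)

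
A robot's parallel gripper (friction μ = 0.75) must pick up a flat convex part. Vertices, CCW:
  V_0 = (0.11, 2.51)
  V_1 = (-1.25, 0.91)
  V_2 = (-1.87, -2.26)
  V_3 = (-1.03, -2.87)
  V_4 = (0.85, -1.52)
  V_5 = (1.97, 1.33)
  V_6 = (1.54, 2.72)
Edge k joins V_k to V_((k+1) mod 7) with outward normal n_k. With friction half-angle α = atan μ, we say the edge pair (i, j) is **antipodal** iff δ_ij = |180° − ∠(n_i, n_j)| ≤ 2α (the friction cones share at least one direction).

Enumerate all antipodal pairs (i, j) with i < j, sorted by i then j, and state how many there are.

count = 10; pairs: (0,3), (0,4), (0,5), (1,3), (1,4), (1,5), (2,5), (2,6), (3,6), (4,6)

α = atan 0.75 = 36.87°;  2α = 73.74°
n_0 = (-0.7619, +0.6476)
n_1 = (-0.9814, +0.1919)
n_2 = (-0.5876, -0.8092)
n_3 = (+0.5833, -0.8123)
n_4 = (+0.9307, -0.3658)
n_5 = (+0.9553, +0.2955)
n_6 = (-0.1453, +0.9894)
  (0,1): δ = 150.70°  ·
  (0,2): δ = 85.62°  ·
  (0,3): δ = 13.95°  ✓
  (0,4): δ = 18.91°  ✓
  (0,5): δ = 57.55°  ✓
  (0,6): δ = 138.72°  ·
  (1,2): δ = 114.92°  ·
  (1,3): δ = 43.25°  ✓
  (1,4): δ = 10.39°  ✓
  (1,5): δ = 28.26°  ✓
  (1,6): δ = 109.42°  ·
  (2,3): δ = 108.33°  ·
  (2,4): δ = 75.47°  ·
  (2,5): δ = 36.82°  ✓
  (2,6): δ = 44.34°  ✓
  (3,4): δ = 147.14°  ·
  (3,5): δ = 108.49°  ·
  (3,6): δ = 27.33°  ✓
  (4,5): δ = 141.36°  ·
  (4,6): δ = 60.19°  ✓
  (5,6): δ = 98.84°  ·
antipodal pairs: 10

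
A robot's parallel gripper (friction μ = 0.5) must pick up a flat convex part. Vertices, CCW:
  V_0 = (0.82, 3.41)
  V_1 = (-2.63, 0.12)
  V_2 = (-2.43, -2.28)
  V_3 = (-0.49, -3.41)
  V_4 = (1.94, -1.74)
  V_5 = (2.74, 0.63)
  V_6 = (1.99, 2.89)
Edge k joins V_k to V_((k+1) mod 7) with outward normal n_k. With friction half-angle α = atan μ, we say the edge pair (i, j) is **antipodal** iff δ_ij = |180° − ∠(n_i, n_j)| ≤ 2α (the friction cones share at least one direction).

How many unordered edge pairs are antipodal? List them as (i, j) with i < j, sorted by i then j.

count = 6; pairs: (0,3), (0,4), (1,4), (1,5), (2,5), (2,6)

α = atan 0.5 = 26.57°;  2α = 53.13°
n_0 = (-0.6901, +0.7237)
n_1 = (-0.9965, -0.0830)
n_2 = (-0.5033, -0.8641)
n_3 = (+0.5664, -0.8241)
n_4 = (+0.9475, -0.3198)
n_5 = (+0.9491, +0.3150)
n_6 = (+0.4061, +0.9138)
  (0,1): δ = 128.88°  ·
  (0,2): δ = 73.86°  ·
  (0,3): δ = 9.14°  ✓
  (0,4): δ = 27.71°  ✓
  (0,5): δ = 64.72°  ·
  (0,6): δ = 112.40°  ·
  (1,2): δ = 124.98°  ·
  (1,3): δ = 60.27°  ·
  (1,4): δ = 23.42°  ✓
  (1,5): δ = 13.60°  ✓
  (1,6): δ = 61.27°  ·
  (2,3): δ = 115.28°  ·
  (2,4): δ = 78.43°  ·
  (2,5): δ = 41.42°  ✓
  (2,6): δ = 6.26°  ✓
  (3,4): δ = 143.15°  ·
  (3,5): δ = 106.14°  ·
  (3,6): δ = 58.46°  ·
  (4,5): δ = 142.99°  ·
  (4,6): δ = 95.31°  ·
  (5,6): δ = 132.32°  ·
antipodal pairs: 6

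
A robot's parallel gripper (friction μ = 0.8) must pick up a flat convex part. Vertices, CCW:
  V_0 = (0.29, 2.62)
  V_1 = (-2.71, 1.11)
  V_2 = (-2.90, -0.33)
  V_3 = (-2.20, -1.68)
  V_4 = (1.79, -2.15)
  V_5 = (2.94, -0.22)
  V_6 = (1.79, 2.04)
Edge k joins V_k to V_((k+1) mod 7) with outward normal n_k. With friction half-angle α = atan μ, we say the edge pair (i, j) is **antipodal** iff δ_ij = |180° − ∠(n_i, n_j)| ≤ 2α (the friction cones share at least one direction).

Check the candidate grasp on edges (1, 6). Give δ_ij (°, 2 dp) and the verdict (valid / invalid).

α = atan 0.8 = 38.66°;  2α = 77.32°
edge 1: e_1 = (-0.19, -1.44);  n_1 = (-0.9914, +0.1308)
edge 6: e_6 = (-1.50, +0.58);  n_6 = (+0.3606, +0.9327)
∠(n_1, n_6) = 103.62°
δ = |180° − 103.62°| = 76.38°
76.38° ≤ 2α = 77.32°  →  valid

δ = 76.38°, valid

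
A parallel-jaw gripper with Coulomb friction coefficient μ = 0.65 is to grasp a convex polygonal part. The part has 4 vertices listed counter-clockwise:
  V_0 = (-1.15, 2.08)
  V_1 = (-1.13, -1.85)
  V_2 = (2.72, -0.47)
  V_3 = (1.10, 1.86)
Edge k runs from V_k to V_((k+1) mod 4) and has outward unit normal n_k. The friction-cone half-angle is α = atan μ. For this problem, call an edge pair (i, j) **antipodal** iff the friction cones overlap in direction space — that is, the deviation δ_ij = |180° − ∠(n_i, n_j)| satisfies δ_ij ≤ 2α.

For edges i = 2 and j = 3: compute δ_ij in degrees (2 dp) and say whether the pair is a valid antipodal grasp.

α = atan 0.65 = 33.02°;  2α = 66.05°
edge 2: e_2 = (-1.62, +2.33);  n_2 = (+0.8210, +0.5709)
edge 3: e_3 = (-2.25, +0.22);  n_3 = (+0.0973, +0.9953)
∠(n_2, n_3) = 49.61°
δ = |180° − 49.61°| = 130.39°
130.39° > 2α = 66.05°  →  invalid

δ = 130.39°, invalid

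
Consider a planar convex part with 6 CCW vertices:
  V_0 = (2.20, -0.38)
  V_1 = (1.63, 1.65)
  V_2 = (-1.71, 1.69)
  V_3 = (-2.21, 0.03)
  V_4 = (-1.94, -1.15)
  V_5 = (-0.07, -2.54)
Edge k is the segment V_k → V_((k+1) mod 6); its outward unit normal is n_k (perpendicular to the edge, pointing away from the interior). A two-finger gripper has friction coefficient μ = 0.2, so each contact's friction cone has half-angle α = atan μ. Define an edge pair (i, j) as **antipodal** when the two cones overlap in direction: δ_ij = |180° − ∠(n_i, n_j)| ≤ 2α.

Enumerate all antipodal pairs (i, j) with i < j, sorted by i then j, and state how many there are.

α = atan 0.2 = 11.31°;  2α = 22.62°
n_0 = (+0.9628, +0.2703)
n_1 = (+0.0120, +0.9999)
n_2 = (-0.9575, +0.2884)
n_3 = (-0.9748, -0.2230)
n_4 = (-0.5966, -0.8026)
n_5 = (+0.6893, -0.7244)
  (0,1): δ = 106.37°  ·
  (0,2): δ = 32.45°  ·
  (0,3): δ = 2.80°  ✓
  (0,4): δ = 37.69°  ·
  (0,5): δ = 117.89°  ·
  (1,2): δ = 106.08°  ·
  (1,3): δ = 76.43°  ·
  (1,4): δ = 35.94°  ·
  (1,5): δ = 44.26°  ·
  (2,3): δ = 150.35°  ·
  (2,4): δ = 109.86°  ·
  (2,5): δ = 29.66°  ·
  (3,4): δ = 139.51°  ·
  (3,5): δ = 59.31°  ·
  (4,5): δ = 99.80°  ·
antipodal pairs: 1

count = 1; pairs: (0,3)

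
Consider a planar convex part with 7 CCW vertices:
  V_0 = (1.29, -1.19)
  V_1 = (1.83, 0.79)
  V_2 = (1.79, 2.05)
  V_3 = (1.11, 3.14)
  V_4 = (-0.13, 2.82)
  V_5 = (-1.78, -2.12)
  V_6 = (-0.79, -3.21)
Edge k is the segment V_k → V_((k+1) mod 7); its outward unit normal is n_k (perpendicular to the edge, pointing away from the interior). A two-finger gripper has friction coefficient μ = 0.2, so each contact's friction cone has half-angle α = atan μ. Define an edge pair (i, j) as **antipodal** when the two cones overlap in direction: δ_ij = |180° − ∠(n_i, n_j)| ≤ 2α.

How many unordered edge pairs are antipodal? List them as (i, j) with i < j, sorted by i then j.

count = 3; pairs: (0,4), (1,4), (2,5)

α = atan 0.2 = 11.31°;  2α = 22.62°
n_0 = (+0.9648, -0.2631)
n_1 = (+0.9995, +0.0317)
n_2 = (+0.8484, +0.5293)
n_3 = (-0.2499, +0.9683)
n_4 = (-0.9485, +0.3168)
n_5 = (-0.7402, -0.6723)
n_6 = (+0.6967, -0.7174)
  (0,1): δ = 162.93°  ·
  (0,2): δ = 132.79°  ·
  (0,3): δ = 60.27°  ·
  (0,4): δ = 3.21°  ✓
  (0,5): δ = 57.50°  ·
  (0,6): δ = 149.42°  ·
  (1,2): δ = 149.86°  ·
  (1,3): δ = 77.35°  ·
  (1,4): δ = 20.29°  ✓
  (1,5): δ = 40.43°  ·
  (1,6): δ = 132.34°  ·
  (2,3): δ = 107.49°  ·
  (2,4): δ = 50.43°  ·
  (2,5): δ = 10.29°  ✓
  (2,6): δ = 102.20°  ·
  (3,4): δ = 122.94°  ·
  (3,5): δ = 62.22°  ·
  (3,6): δ = 29.69°  ·
  (4,5): δ = 119.28°  ·
  (4,6): δ = 27.37°  ·
  (5,6): δ = 88.09°  ·
antipodal pairs: 3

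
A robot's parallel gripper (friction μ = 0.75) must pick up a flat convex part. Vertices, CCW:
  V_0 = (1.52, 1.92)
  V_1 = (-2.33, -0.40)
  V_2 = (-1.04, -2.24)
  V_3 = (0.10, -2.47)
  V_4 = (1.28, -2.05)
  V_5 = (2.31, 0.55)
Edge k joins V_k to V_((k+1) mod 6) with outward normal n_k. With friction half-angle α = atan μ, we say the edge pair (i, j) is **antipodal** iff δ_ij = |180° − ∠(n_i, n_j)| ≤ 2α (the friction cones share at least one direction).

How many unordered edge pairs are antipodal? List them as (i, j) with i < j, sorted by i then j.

count = 6; pairs: (0,2), (0,3), (0,4), (1,4), (1,5), (2,5)

α = atan 0.75 = 36.87°;  2α = 73.74°
n_0 = (-0.5161, +0.8565)
n_1 = (-0.8188, -0.5741)
n_2 = (-0.1978, -0.9802)
n_3 = (+0.3353, -0.9421)
n_4 = (+0.9297, -0.3683)
n_5 = (+0.8663, +0.4995)
  (0,1): δ = 86.04°  ·
  (0,2): δ = 42.48°  ✓
  (0,3): δ = 11.48°  ✓
  (0,4): δ = 37.32°  ✓
  (0,5): δ = 88.90°  ·
  (1,2): δ = 136.44°  ·
  (1,3): δ = 105.44°  ·
  (1,4): δ = 56.64°  ✓
  (1,5): δ = 5.06°  ✓
  (2,3): δ = 149.00°  ·
  (2,4): δ = 100.20°  ·
  (2,5): δ = 48.62°  ✓
  (3,4): δ = 131.20°  ·
  (3,5): δ = 79.62°  ·
  (4,5): δ = 128.42°  ·
antipodal pairs: 6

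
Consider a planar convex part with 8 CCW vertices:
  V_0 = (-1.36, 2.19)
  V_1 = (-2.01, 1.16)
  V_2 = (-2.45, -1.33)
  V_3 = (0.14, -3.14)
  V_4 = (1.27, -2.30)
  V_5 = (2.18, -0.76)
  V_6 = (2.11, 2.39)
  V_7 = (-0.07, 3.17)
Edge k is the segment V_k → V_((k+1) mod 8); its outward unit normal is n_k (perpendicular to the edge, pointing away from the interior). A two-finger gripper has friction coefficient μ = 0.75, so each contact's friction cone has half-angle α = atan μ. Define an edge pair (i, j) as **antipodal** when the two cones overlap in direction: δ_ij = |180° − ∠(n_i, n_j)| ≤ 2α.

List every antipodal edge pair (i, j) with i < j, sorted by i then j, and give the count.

count = 13; pairs: (0,3), (0,4), (0,5), (1,3), (1,4), (1,5), (2,5), (2,6), (2,7), (3,6), (3,7), (4,7), (5,7)

α = atan 0.75 = 36.87°;  2α = 73.74°
n_0 = (-0.8457, +0.5337)
n_1 = (-0.9847, +0.1740)
n_2 = (-0.5728, -0.8197)
n_3 = (+0.5966, -0.8025)
n_4 = (+0.8609, -0.5087)
n_5 = (+0.9998, +0.0222)
n_6 = (+0.3369, +0.9415)
n_7 = (-0.6049, +0.7963)
  (0,1): δ = 157.77°  ·
  (0,2): δ = 92.69°  ·
  (0,3): δ = 21.12°  ✓
  (0,4): δ = 1.68°  ✓
  (0,5): δ = 33.53°  ✓
  (0,6): δ = 102.57°  ·
  (0,7): δ = 159.48°  ·
  (1,2): δ = 114.93°  ·
  (1,3): δ = 43.35°  ✓
  (1,4): δ = 20.56°  ✓
  (1,5): δ = 11.29°  ✓
  (1,6): δ = 80.33°  ·
  (1,7): δ = 137.24°  ·
  (2,3): δ = 108.43°  ·
  (2,4): δ = 85.63°  ·
  (2,5): δ = 53.78°  ✓
  (2,6): δ = 15.26°  ✓
  (2,7): δ = 72.17°  ✓
  (3,4): δ = 157.20°  ·
  (3,5): δ = 125.35°  ·
  (3,6): δ = 56.31°  ✓
  (3,7): δ = 0.60°  ✓
  (4,5): δ = 148.15°  ·
  (4,6): δ = 79.11°  ·
  (4,7): δ = 22.20°  ✓
  (5,6): δ = 110.96°  ·
  (5,7): δ = 54.05°  ✓
  (6,7): δ = 123.09°  ·
antipodal pairs: 13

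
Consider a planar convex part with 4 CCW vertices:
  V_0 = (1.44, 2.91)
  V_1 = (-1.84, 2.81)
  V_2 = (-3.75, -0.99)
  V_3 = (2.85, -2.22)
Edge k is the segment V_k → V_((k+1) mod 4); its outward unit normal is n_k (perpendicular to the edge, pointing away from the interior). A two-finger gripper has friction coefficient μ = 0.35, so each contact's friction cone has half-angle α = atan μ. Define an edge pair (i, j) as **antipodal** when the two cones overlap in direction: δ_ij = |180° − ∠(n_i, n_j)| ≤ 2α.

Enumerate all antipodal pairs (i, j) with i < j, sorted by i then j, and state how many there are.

count = 1; pairs: (0,2)

α = atan 0.35 = 19.29°;  2α = 38.58°
n_0 = (-0.0305, +0.9995)
n_1 = (-0.8935, +0.4491)
n_2 = (-0.1832, -0.9831)
n_3 = (+0.9642, +0.2650)
  (0,1): δ = 118.43°  ·
  (0,2): δ = 12.30°  ✓
  (0,3): δ = 103.62°  ·
  (1,2): δ = 73.87°  ·
  (1,3): δ = 42.05°  ·
  (2,3): δ = 64.07°  ·
antipodal pairs: 1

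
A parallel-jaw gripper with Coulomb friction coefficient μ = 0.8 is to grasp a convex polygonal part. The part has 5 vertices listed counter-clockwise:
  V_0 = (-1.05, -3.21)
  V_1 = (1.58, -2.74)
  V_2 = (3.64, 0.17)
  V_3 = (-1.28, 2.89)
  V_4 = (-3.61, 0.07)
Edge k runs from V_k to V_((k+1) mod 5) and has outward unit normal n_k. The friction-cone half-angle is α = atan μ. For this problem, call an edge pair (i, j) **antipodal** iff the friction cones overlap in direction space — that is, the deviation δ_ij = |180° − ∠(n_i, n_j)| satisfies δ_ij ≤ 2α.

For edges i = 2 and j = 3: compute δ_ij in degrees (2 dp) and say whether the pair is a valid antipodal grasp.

α = atan 0.8 = 38.66°;  2α = 77.32°
edge 2: e_2 = (-4.92, +2.72);  n_2 = (+0.4838, +0.8752)
edge 3: e_3 = (-2.33, -2.82);  n_3 = (-0.7709, +0.6370)
∠(n_2, n_3) = 79.37°
δ = |180° − 79.37°| = 100.63°
100.63° > 2α = 77.32°  →  invalid

δ = 100.63°, invalid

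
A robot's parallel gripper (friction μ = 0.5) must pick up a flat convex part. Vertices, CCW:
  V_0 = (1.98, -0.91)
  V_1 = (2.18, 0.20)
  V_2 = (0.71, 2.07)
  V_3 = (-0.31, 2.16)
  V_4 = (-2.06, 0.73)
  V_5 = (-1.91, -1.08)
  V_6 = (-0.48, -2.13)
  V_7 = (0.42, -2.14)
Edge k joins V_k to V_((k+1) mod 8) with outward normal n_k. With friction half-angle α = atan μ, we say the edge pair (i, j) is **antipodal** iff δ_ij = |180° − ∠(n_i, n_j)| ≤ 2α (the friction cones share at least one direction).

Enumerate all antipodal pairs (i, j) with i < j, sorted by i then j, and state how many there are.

α = atan 0.5 = 26.57°;  2α = 53.13°
n_0 = (+0.9842, -0.1773)
n_1 = (+0.7862, +0.6180)
n_2 = (+0.0879, +0.9961)
n_3 = (-0.6328, +0.7744)
n_4 = (-0.9966, -0.0826)
n_5 = (-0.5919, -0.8060)
n_6 = (-0.0111, -0.9999)
n_7 = (+0.6192, -0.7853)
  (0,1): δ = 131.62°  ·
  (0,2): δ = 84.83°  ·
  (0,3): δ = 40.53°  ✓
  (0,4): δ = 14.95°  ✓
  (0,5): δ = 63.93°  ·
  (0,6): δ = 99.58°  ·
  (0,7): δ = 138.47°  ·
  (1,2): δ = 133.21°  ·
  (1,3): δ = 88.92°  ·
  (1,4): δ = 33.43°  ✓
  (1,5): δ = 15.54°  ✓
  (1,6): δ = 51.19°  ✓
  (1,7): δ = 90.08°  ·
  (2,3): δ = 135.70°  ·
  (2,4): δ = 80.22°  ·
  (2,5): δ = 31.25°  ✓
  (2,6): δ = 4.41°  ✓
  (2,7): δ = 43.30°  ✓
  (3,4): δ = 124.52°  ·
  (3,5): δ = 75.54°  ·
  (3,6): δ = 39.89°  ✓
  (3,7): δ = 1.00°  ✓
  (4,5): δ = 131.03°  ·
  (4,6): δ = 95.37°  ·
  (4,7): δ = 56.48°  ·
  (5,6): δ = 144.35°  ·
  (5,7): δ = 105.46°  ·
  (6,7): δ = 141.11°  ·
antipodal pairs: 10

count = 10; pairs: (0,3), (0,4), (1,4), (1,5), (1,6), (2,5), (2,6), (2,7), (3,6), (3,7)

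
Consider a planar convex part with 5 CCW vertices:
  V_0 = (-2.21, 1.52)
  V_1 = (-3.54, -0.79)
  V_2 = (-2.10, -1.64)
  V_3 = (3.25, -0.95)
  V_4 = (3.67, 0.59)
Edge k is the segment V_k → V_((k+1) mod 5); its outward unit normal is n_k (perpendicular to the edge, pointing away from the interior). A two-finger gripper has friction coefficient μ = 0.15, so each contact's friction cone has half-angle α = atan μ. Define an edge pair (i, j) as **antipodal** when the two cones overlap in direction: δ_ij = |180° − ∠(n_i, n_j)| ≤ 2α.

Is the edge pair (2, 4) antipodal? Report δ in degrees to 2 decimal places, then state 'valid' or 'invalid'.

α = atan 0.15 = 8.53°;  2α = 17.06°
edge 2: e_2 = (+5.35, +0.69);  n_2 = (+0.1279, -0.9918)
edge 4: e_4 = (-5.88, +0.93);  n_4 = (+0.1562, +0.9877)
∠(n_2, n_4) = 163.66°
δ = |180° − 163.66°| = 16.34°
16.34° ≤ 2α = 17.06°  →  valid

δ = 16.34°, valid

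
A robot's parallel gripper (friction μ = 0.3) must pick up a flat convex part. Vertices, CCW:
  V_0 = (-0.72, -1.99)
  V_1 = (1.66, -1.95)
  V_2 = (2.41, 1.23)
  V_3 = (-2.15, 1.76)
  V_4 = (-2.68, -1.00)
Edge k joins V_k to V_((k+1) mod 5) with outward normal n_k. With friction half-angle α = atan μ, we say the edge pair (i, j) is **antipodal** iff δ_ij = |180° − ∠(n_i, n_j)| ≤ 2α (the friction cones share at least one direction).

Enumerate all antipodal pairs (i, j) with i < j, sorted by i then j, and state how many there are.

α = atan 0.3 = 16.70°;  2α = 33.40°
n_0 = (+0.0168, -0.9999)
n_1 = (+0.9733, -0.2296)
n_2 = (+0.1155, +0.9933)
n_3 = (-0.9821, +0.1886)
n_4 = (-0.4509, -0.8926)
  (0,1): δ = 104.23°  ·
  (0,2): δ = 7.59°  ✓
  (0,3): δ = 78.17°  ·
  (0,4): δ = 152.24°  ·
  (1,2): δ = 83.36°  ·
  (1,3): δ = 2.40°  ✓
  (1,4): δ = 76.47°  ·
  (2,3): δ = 94.24°  ·
  (2,4): δ = 20.17°  ✓
  (3,4): δ = 105.93°  ·
antipodal pairs: 3

count = 3; pairs: (0,2), (1,3), (2,4)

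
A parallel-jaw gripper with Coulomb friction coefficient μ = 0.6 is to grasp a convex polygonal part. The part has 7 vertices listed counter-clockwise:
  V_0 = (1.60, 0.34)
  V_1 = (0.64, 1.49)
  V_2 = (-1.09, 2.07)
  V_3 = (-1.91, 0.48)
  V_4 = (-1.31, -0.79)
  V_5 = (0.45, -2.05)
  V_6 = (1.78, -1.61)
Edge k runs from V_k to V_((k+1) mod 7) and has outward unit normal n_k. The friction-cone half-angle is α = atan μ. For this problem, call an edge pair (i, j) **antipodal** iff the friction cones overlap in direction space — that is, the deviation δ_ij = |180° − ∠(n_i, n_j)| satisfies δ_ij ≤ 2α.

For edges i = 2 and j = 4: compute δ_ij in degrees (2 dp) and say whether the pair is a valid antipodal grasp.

δ = 98.32°, invalid

α = atan 0.6 = 30.96°;  2α = 61.93°
edge 2: e_2 = (-0.82, -1.59);  n_2 = (-0.8888, +0.4584)
edge 4: e_4 = (+1.76, -1.26);  n_4 = (-0.5821, -0.8131)
∠(n_2, n_4) = 81.68°
δ = |180° − 81.68°| = 98.32°
98.32° > 2α = 61.93°  →  invalid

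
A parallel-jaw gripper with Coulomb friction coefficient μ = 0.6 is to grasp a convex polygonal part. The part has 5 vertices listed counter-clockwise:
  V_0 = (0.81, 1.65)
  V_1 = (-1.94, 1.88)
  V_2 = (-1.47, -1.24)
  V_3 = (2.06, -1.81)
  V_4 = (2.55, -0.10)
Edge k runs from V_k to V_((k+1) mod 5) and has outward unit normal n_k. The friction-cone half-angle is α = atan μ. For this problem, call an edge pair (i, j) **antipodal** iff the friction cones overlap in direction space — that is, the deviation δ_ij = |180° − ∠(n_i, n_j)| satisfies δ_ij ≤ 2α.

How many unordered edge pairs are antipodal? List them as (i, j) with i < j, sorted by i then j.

count = 4; pairs: (0,2), (1,3), (1,4), (2,4)

α = atan 0.6 = 30.96°;  2α = 61.93°
n_0 = (+0.0833, +0.9965)
n_1 = (-0.9888, -0.1490)
n_2 = (-0.1594, -0.9872)
n_3 = (+0.9613, -0.2755)
n_4 = (+0.7091, +0.7051)
  (0,1): δ = 76.65°  ·
  (0,2): δ = 4.39°  ✓
  (0,3): δ = 78.79°  ·
  (0,4): δ = 139.62°  ·
  (1,2): δ = 107.74°  ·
  (1,3): δ = 24.56°  ✓
  (1,4): δ = 36.27°  ✓
  (2,3): δ = 96.82°  ·
  (2,4): δ = 35.99°  ✓
  (3,4): δ = 119.17°  ·
antipodal pairs: 4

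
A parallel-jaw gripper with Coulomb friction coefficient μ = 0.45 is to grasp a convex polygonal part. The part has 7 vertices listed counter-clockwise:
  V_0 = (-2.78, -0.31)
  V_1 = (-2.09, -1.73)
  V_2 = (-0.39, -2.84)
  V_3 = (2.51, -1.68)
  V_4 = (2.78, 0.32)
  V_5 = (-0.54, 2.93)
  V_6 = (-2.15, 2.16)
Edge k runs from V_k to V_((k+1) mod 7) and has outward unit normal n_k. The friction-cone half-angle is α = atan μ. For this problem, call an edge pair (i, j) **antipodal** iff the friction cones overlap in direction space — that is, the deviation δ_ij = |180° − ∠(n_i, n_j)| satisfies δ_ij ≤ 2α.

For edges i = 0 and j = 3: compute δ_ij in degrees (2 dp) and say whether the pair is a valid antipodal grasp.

δ = 33.60°, valid

α = atan 0.45 = 24.23°;  2α = 48.46°
edge 0: e_0 = (+0.69, -1.42);  n_0 = (-0.8994, -0.4371)
edge 3: e_3 = (+0.27, +2.00);  n_3 = (+0.9910, -0.1338)
∠(n_0, n_3) = 146.40°
δ = |180° − 146.40°| = 33.60°
33.60° ≤ 2α = 48.46°  →  valid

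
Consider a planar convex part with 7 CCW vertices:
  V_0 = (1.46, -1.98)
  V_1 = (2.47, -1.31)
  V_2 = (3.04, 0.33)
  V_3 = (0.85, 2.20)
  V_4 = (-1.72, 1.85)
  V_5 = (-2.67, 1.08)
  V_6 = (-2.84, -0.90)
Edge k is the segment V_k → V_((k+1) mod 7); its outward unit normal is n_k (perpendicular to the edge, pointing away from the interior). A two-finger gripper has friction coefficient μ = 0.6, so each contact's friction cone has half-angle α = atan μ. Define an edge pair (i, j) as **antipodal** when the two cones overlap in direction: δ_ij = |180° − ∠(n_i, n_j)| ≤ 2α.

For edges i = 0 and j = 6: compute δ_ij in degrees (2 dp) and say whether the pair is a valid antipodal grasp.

α = atan 0.6 = 30.96°;  2α = 61.93°
edge 0: e_0 = (+1.01, +0.67);  n_0 = (+0.5528, -0.8333)
edge 6: e_6 = (+4.30, -1.08);  n_6 = (-0.2436, -0.9699)
∠(n_0, n_6) = 47.66°
δ = |180° − 47.66°| = 132.34°
132.34° > 2α = 61.93°  →  invalid

δ = 132.34°, invalid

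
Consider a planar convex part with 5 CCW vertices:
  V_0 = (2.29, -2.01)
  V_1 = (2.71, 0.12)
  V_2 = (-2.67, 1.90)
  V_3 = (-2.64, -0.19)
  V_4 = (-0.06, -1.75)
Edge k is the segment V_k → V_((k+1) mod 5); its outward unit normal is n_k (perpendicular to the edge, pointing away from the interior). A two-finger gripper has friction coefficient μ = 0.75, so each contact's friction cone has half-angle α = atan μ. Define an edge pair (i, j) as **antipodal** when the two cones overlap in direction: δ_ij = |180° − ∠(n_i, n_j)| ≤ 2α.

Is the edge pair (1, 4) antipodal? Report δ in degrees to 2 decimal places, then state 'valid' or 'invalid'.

δ = 11.99°, valid

α = atan 0.75 = 36.87°;  2α = 73.74°
edge 1: e_1 = (-5.38, +1.78);  n_1 = (+0.3141, +0.9494)
edge 4: e_4 = (+2.35, -0.26);  n_4 = (-0.1100, -0.9939)
∠(n_1, n_4) = 168.01°
δ = |180° − 168.01°| = 11.99°
11.99° ≤ 2α = 73.74°  →  valid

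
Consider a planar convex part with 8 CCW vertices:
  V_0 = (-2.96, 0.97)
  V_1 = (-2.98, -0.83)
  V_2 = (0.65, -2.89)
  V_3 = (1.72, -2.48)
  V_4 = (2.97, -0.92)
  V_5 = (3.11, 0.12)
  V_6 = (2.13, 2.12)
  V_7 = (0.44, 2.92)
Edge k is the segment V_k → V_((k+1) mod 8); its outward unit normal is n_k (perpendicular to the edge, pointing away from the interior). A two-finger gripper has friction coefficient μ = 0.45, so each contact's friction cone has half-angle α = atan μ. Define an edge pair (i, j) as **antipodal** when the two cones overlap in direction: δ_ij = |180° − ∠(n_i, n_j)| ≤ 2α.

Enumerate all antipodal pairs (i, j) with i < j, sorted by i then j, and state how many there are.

α = atan 0.45 = 24.23°;  2α = 48.46°
n_0 = (-0.9999, +0.0111)
n_1 = (-0.4936, -0.8697)
n_2 = (+0.3578, -0.9338)
n_3 = (+0.7804, -0.6253)
n_4 = (+0.9911, -0.1334)
n_5 = (+0.8980, +0.4400)
n_6 = (+0.4279, +0.9038)
n_7 = (-0.4975, +0.8675)
  (0,1): δ = 118.94°  ·
  (0,2): δ = 68.40°  ·
  (0,3): δ = 38.07°  ✓
  (0,4): δ = 7.03°  ✓
  (0,5): δ = 26.74°  ✓
  (0,6): δ = 65.30°  ·
  (0,7): δ = 120.47°  ·
  (1,2): δ = 129.46°  ·
  (1,3): δ = 99.13°  ·
  (1,4): δ = 68.09°  ·
  (1,5): δ = 34.32°  ✓
  (1,6): δ = 4.24°  ✓
  (1,7): δ = 59.41°  ·
  (2,3): δ = 149.67°  ·
  (2,4): δ = 118.63°  ·
  (2,5): δ = 84.86°  ·
  (2,6): δ = 46.30°  ✓
  (2,7): δ = 8.87°  ✓
  (3,4): δ = 148.96°  ·
  (3,5): δ = 115.19°  ·
  (3,6): δ = 76.63°  ·
  (3,7): δ = 21.46°  ✓
  (4,5): δ = 146.23°  ·
  (4,6): δ = 107.66°  ·
  (4,7): δ = 52.50°  ·
  (5,6): δ = 141.44°  ·
  (5,7): δ = 86.27°  ·
  (6,7): δ = 124.83°  ·
antipodal pairs: 8

count = 8; pairs: (0,3), (0,4), (0,5), (1,5), (1,6), (2,6), (2,7), (3,7)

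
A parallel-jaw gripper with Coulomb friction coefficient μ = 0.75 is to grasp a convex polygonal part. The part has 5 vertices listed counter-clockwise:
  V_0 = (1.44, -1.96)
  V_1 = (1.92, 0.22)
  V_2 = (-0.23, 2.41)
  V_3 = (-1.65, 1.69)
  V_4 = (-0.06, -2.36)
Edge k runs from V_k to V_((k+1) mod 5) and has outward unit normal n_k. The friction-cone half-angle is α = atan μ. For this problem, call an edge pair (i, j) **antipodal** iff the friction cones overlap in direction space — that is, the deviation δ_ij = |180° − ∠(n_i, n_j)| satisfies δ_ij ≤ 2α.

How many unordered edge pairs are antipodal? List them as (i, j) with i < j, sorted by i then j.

count = 5; pairs: (0,2), (0,3), (1,3), (1,4), (2,4)

α = atan 0.75 = 36.87°;  2α = 73.74°
n_0 = (+0.9766, -0.2150)
n_1 = (+0.7136, +0.7006)
n_2 = (-0.4522, +0.8919)
n_3 = (-0.9308, -0.3654)
n_4 = (+0.2577, -0.9662)
  (0,1): δ = 123.11°  ·
  (0,2): δ = 50.70°  ✓
  (0,3): δ = 33.85°  ✓
  (0,4): δ = 117.35°  ·
  (1,2): δ = 107.59°  ·
  (1,3): δ = 23.04°  ✓
  (1,4): δ = 60.46°  ✓
  (2,3): δ = 95.45°  ·
  (2,4): δ = 11.96°  ✓
  (3,4): δ = 96.50°  ·
antipodal pairs: 5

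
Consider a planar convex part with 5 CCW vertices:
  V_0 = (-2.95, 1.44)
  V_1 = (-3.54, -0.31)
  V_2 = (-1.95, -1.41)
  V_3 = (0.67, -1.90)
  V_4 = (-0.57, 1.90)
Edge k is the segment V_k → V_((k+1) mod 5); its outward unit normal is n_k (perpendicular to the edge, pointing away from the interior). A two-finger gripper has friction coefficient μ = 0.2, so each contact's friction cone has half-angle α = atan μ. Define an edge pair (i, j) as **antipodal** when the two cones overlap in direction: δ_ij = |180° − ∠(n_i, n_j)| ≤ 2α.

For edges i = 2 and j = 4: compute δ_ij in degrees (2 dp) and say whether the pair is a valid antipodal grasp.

δ = 21.53°, valid

α = atan 0.2 = 11.31°;  2α = 22.62°
edge 2: e_2 = (+2.62, -0.49);  n_2 = (-0.1838, -0.9830)
edge 4: e_4 = (-2.38, -0.46);  n_4 = (-0.1898, +0.9818)
∠(n_2, n_4) = 158.47°
δ = |180° − 158.47°| = 21.53°
21.53° ≤ 2α = 22.62°  →  valid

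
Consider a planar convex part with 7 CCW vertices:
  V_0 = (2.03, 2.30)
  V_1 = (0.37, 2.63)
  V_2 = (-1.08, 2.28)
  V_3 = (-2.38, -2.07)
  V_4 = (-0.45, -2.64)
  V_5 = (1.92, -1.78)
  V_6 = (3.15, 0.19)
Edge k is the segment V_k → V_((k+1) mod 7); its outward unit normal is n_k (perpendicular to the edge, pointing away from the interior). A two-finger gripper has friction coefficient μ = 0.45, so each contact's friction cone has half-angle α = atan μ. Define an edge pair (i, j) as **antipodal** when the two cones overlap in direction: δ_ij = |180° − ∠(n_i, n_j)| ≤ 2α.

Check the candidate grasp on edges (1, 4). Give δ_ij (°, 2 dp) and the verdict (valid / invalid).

α = atan 0.45 = 24.23°;  2α = 48.46°
edge 1: e_1 = (-1.45, -0.35);  n_1 = (-0.2346, +0.9721)
edge 4: e_4 = (+2.37, +0.86);  n_4 = (+0.3411, -0.9400)
∠(n_1, n_4) = 173.63°
δ = |180° − 173.63°| = 6.37°
6.37° ≤ 2α = 48.46°  →  valid

δ = 6.37°, valid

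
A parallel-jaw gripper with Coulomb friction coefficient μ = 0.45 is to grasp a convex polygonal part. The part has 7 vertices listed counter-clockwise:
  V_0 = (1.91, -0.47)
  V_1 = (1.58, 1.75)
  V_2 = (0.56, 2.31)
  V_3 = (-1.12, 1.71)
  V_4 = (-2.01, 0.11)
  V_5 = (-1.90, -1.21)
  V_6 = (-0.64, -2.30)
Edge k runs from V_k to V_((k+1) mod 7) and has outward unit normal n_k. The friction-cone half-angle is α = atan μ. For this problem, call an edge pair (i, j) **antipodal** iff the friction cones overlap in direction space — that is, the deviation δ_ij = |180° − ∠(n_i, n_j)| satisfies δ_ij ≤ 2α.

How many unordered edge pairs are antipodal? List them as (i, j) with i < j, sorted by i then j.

count = 6; pairs: (0,3), (0,4), (0,5), (1,5), (2,6), (3,6)

α = atan 0.45 = 24.23°;  2α = 48.46°
n_0 = (+0.9891, +0.1470)
n_1 = (+0.4813, +0.8766)
n_2 = (-0.3363, +0.9417)
n_3 = (-0.8739, +0.4861)
n_4 = (-0.9965, -0.0830)
n_5 = (-0.6542, -0.7563)
n_6 = (+0.5830, -0.8124)
  (0,1): δ = 127.22°  ·
  (0,2): δ = 78.80°  ·
  (0,3): δ = 37.54°  ✓
  (0,4): δ = 3.69°  ✓
  (0,5): δ = 40.68°  ✓
  (0,6): δ = 117.21°  ·
  (1,2): δ = 131.58°  ·
  (1,3): δ = 90.32°  ·
  (1,4): δ = 56.47°  ·
  (1,5): δ = 12.09°  ✓
  (1,6): δ = 64.43°  ·
  (2,3): δ = 138.74°  ·
  (2,4): δ = 104.89°  ·
  (2,5): δ = 60.52°  ·
  (2,6): δ = 16.01°  ✓
  (3,4): δ = 146.15°  ·
  (3,5): δ = 101.78°  ·
  (3,6): δ = 25.25°  ✓
  (4,5): δ = 135.63°  ·
  (4,6): δ = 59.10°  ·
  (5,6): δ = 103.47°  ·
antipodal pairs: 6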